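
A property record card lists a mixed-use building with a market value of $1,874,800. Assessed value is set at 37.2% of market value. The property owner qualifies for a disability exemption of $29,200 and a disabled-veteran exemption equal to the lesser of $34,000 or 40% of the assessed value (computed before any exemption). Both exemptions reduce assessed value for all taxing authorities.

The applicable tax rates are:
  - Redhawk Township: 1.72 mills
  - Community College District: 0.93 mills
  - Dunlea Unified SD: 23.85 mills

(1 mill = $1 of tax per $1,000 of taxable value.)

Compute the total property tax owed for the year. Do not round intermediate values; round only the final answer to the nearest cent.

Assessed value = $1,874,800 × 0.372 = $697,425.6
Disabled-veteran exemption = min($34,000, 40% × $697,425.6) = min($34,000, $278,970.24) = $34,000 (dollar cap binds)
Taxable value = $697,425.6 − $29,200 − $34,000 = $634,225.6
Redhawk Township: $634,225.6 × 0.00172 = $1,090.868032
Community College District: $634,225.6 × 0.00093 = $589.829808
Dunlea Unified SD: $634,225.6 × 0.02385 = $15,126.28056
Total = $16,806.9784

$16,806.98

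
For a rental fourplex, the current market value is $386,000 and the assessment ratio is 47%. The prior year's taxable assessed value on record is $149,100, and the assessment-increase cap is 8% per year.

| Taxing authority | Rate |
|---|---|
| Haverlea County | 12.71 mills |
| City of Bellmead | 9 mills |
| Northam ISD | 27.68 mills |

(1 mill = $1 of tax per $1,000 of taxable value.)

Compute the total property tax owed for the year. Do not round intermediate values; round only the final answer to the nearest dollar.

Uncapped assessed value = $386,000 × 0.47 = $181,420
Cap limit = $149,100 × 1.08 = $161,028
Taxable assessed value = min($181,420, $161,028) = $161,028 (cap binds)
Haverlea County: $161,028 × 0.01271 = $2,046.66588
City of Bellmead: $161,028 × 0.009 = $1,449.252
Northam ISD: $161,028 × 0.02768 = $4,457.25504
Total = $7,953.17292

$7,953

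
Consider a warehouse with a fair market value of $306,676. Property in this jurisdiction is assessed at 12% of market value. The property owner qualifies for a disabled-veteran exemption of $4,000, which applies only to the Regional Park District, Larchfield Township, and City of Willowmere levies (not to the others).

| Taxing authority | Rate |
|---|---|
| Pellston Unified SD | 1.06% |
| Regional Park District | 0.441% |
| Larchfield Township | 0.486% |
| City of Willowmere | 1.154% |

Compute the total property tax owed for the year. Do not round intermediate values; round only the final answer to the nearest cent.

Assessed value = $306,676 × 0.12 = $36,801.12
Pellston Unified SD: $36,801.12 × 0.0106 = $390.091872
Regional Park District: ($36,801.12 − $4,000) × 0.00441 = $32,801.12 × 0.00441 = $144.6529392
Larchfield Township: ($36,801.12 − $4,000) × 0.00486 = $32,801.12 × 0.00486 = $159.4134432
City of Willowmere: ($36,801.12 − $4,000) × 0.01154 = $32,801.12 × 0.01154 = $378.5249248
Total = $1,072.6831792

$1,072.68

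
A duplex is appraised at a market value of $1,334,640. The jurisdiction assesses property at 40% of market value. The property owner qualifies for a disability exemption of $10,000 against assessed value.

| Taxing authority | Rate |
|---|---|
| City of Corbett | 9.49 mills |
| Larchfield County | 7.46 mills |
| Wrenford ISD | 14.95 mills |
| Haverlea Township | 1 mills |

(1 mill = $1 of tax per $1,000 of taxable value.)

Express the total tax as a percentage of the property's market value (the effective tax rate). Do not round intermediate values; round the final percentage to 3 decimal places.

1.291%

Assessed value = $1,334,640 × 0.4 = $533,856
Taxable value = $533,856 − $10,000 = $523,856
City of Corbett: $523,856 × 0.00949 = $4,971.39344
Larchfield County: $523,856 × 0.00746 = $3,907.96576
Wrenford ISD: $523,856 × 0.01495 = $7,831.6472
Haverlea Township: $523,856 × 0.001 = $523.856
Total tax = $17,234.8624
Effective rate = $17,234.8624 ÷ $1,334,640 = 1.291% of market value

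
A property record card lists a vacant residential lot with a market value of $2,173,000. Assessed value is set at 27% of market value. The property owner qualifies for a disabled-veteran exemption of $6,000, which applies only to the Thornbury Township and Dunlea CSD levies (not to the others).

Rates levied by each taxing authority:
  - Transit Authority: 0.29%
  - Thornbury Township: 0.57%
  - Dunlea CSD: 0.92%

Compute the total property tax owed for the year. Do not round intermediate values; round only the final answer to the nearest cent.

$10,354.04

Assessed value = $2,173,000 × 0.27 = $586,710
Transit Authority: $586,710 × 0.0029 = $1,701.459
Thornbury Township: ($586,710 − $6,000) × 0.0057 = $580,710 × 0.0057 = $3,310.047
Dunlea CSD: ($586,710 − $6,000) × 0.0092 = $580,710 × 0.0092 = $5,342.532
Total = $10,354.038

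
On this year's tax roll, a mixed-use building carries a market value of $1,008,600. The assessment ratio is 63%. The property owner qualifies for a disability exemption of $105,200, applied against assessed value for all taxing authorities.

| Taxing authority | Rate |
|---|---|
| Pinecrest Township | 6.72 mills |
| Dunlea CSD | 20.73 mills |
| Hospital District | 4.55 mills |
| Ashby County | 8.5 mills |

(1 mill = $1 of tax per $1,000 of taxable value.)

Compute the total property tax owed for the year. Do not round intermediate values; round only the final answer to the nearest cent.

$21,473.83

Assessed value = $1,008,600 × 0.63 = $635,418
Taxable value = $635,418 − $105,200 = $530,218
Pinecrest Township: $530,218 × 0.00672 = $3,563.06496
Dunlea CSD: $530,218 × 0.02073 = $10,991.41914
Hospital District: $530,218 × 0.00455 = $2,412.4919
Ashby County: $530,218 × 0.0085 = $4,506.853
Total = $3,563.06496 + $10,991.41914 + $2,412.4919 + $4,506.853 = $21,473.829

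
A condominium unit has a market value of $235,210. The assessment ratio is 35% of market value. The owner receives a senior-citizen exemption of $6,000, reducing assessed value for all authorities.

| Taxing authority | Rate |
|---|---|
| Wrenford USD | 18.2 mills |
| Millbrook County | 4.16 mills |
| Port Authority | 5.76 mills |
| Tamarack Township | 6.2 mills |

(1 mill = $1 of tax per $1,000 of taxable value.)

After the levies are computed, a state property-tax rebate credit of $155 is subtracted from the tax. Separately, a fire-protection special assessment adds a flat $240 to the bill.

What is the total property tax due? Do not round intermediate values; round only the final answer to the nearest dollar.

$2,704

Assessed value = $235,210 × 0.35 = $82,323.5
Taxable value = $82,323.5 − $6,000 = $76,323.5
Wrenford USD: $76,323.5 × 0.0182 = $1,389.0877
Millbrook County: $76,323.5 × 0.00416 = $317.50576
Port Authority: $76,323.5 × 0.00576 = $439.62336
Tamarack Township: $76,323.5 × 0.0062 = $473.2057
Levies subtotal = $2,619.42252
After credit = $2,619.42252 − $155 = $2,464.42252
Total = $2,464.42252 + $240 = $2,704.42252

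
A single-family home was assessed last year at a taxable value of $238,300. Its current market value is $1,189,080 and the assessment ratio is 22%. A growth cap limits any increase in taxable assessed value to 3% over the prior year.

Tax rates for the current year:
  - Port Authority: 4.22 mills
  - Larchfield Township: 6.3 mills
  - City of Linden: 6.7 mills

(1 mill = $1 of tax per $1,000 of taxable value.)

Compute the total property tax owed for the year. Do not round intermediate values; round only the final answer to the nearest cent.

Uncapped assessed value = $1,189,080 × 0.22 = $261,597.6
Cap limit = $238,300 × 1.03 = $245,449
Taxable assessed value = min($261,597.6, $245,449) = $245,449 (cap binds)
Port Authority: $245,449 × 0.00422 = $1,035.79478
Larchfield Township: $245,449 × 0.0063 = $1,546.3287
City of Linden: $245,449 × 0.0067 = $1,644.5083
Total = $4,226.63178

$4,226.63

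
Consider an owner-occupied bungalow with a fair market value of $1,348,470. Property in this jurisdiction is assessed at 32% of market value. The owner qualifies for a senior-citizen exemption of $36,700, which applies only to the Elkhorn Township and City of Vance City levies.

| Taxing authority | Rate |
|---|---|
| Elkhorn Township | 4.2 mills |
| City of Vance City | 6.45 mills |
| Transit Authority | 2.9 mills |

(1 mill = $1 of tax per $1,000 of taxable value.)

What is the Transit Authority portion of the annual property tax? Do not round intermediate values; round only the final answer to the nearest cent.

Assessed value = $1,348,470 × 0.32 = $431,510.4
Transit Authority taxable value = $431,510.4 (exemption does not apply)
Transit Authority levy = $431,510.4 × 0.0029 = $1,251.38016

$1,251.38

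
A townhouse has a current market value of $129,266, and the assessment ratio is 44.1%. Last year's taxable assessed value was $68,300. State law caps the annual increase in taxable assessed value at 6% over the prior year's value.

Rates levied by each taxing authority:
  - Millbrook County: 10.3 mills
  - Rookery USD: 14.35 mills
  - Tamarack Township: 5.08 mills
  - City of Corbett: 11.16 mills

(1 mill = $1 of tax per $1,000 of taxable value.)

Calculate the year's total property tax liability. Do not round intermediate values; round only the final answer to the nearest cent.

Uncapped assessed value = $129,266 × 0.441 = $57,006.306
Cap limit = $68,300 × 1.06 = $72,398
Taxable assessed value = min($57,006.306, $72,398) = $57,006.306 (cap does not bind)
Millbrook County: $57,006.306 × 0.0103 = $587.1649518
Rookery USD: $57,006.306 × 0.01435 = $818.0404911
Tamarack Township: $57,006.306 × 0.00508 = $289.59203448
City of Corbett: $57,006.306 × 0.01116 = $636.19037496
Total = $2,330.98785234

$2,330.99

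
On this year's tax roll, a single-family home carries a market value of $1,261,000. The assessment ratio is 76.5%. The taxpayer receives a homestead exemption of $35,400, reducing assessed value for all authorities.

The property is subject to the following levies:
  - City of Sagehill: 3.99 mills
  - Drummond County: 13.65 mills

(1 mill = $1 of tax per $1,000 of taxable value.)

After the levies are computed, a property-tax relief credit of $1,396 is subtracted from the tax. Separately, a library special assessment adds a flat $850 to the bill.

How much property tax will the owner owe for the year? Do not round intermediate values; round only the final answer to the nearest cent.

Assessed value = $1,261,000 × 0.765 = $964,665
Taxable value = $964,665 − $35,400 = $929,265
City of Sagehill: $929,265 × 0.00399 = $3,707.76735
Drummond County: $929,265 × 0.01365 = $12,684.46725
Levies subtotal = $16,392.2346
After credit = $16,392.2346 − $1,396 = $14,996.2346
Total = $14,996.2346 + $850 = $15,846.2346

$15,846.23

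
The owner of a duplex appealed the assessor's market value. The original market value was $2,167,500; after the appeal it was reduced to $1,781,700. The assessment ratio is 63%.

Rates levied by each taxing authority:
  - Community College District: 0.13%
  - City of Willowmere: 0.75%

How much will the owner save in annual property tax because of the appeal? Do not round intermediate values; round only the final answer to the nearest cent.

$2,138.88

Old assessed value = $2,167,500 × 0.63 = $1,365,525
New assessed value = $1,781,700 × 0.63 = $1,122,471
Combined rate = 0.0013 + 0.0075 = 0.0088
Old tax = $1,365,525 × 0.0088 = $12,016.62
New tax = $1,122,471 × 0.0088 = $9,877.7448
Reduction = $12,016.62 − $9,877.7448 = $2,138.8752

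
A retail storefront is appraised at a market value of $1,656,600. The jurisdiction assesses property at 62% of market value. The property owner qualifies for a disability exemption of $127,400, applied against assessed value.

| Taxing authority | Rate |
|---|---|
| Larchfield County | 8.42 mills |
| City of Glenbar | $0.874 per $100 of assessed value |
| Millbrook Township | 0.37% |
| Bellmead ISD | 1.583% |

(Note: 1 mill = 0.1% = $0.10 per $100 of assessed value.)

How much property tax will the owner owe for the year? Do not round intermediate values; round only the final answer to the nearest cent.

Assessed value = $1,656,600 × 0.62 = $1,027,092
Taxable value = $1,027,092 − $127,400 = $899,692
Larchfield County: $899,692 × 0.00842 = $7,575.40664
City of Glenbar: $899,692 × 0.00874 = $7,863.30808
Millbrook Township: $899,692 × 0.0037 = $3,328.8604
Bellmead ISD: $899,692 × 0.01583 = $14,242.12436
Total = $33,009.69948

$33,009.70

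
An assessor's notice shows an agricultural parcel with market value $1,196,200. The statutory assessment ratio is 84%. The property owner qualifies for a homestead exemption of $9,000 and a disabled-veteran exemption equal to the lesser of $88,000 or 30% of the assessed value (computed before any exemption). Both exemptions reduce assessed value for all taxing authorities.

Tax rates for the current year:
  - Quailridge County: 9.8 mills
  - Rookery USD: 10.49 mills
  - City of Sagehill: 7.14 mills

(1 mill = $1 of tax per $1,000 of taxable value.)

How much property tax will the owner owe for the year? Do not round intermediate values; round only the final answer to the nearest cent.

$24,901.17

Assessed value = $1,196,200 × 0.84 = $1,004,808
Disabled-veteran exemption = min($88,000, 30% × $1,004,808) = min($88,000, $301,442.4) = $88,000 (dollar cap binds)
Taxable value = $1,004,808 − $9,000 − $88,000 = $907,808
Quailridge County: $907,808 × 0.0098 = $8,896.5184
Rookery USD: $907,808 × 0.01049 = $9,522.90592
City of Sagehill: $907,808 × 0.00714 = $6,481.74912
Total = $24,901.17344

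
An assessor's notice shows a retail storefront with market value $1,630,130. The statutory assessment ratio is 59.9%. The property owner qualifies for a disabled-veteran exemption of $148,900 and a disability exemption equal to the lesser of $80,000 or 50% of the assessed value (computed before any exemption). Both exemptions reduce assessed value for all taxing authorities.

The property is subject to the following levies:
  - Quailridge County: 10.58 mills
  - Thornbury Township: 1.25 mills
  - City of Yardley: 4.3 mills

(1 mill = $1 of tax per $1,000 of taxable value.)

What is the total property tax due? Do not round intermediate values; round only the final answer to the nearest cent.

Assessed value = $1,630,130 × 0.599 = $976,447.87
Disability exemption = min($80,000, 50% × $976,447.87) = min($80,000, $488,223.935) = $80,000 (dollar cap binds)
Taxable value = $976,447.87 − $148,900 − $80,000 = $747,547.87
Quailridge County: $747,547.87 × 0.01058 = $7,909.0564646
Thornbury Township: $747,547.87 × 0.00125 = $934.4348375
City of Yardley: $747,547.87 × 0.0043 = $3,214.455841
Total = $12,057.9471431

$12,057.95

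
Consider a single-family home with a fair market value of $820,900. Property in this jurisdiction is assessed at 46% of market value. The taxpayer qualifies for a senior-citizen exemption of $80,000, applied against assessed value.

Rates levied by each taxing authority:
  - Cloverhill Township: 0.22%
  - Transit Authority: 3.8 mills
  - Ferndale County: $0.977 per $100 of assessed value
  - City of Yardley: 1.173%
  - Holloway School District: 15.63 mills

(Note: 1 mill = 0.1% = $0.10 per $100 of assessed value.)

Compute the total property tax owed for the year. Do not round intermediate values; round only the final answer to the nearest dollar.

Assessed value = $820,900 × 0.46 = $377,614
Taxable value = $377,614 − $80,000 = $297,614
Cloverhill Township: $297,614 × 0.0022 = $654.7508
Transit Authority: $297,614 × 0.0038 = $1,130.9332
Ferndale County: $297,614 × 0.00977 = $2,907.68878
City of Yardley: $297,614 × 0.01173 = $3,491.01222
Holloway School District: $297,614 × 0.01563 = $4,651.70682
Total = $12,836.09182

$12,836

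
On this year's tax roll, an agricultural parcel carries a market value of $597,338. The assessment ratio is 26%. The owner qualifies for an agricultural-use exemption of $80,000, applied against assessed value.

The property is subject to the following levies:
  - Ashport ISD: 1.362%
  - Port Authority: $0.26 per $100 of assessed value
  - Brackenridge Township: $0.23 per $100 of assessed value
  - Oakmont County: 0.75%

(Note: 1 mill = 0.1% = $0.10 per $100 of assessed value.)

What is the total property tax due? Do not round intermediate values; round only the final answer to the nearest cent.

$1,959.51

Assessed value = $597,338 × 0.26 = $155,307.88
Taxable value = $155,307.88 − $80,000 = $75,307.88
Ashport ISD: $75,307.88 × 0.01362 = $1,025.6933256
Port Authority: $75,307.88 × 0.0026 = $195.800488
Brackenridge Township: $75,307.88 × 0.0023 = $173.208124
Oakmont County: $75,307.88 × 0.0075 = $564.8091
Total = $1,959.5110376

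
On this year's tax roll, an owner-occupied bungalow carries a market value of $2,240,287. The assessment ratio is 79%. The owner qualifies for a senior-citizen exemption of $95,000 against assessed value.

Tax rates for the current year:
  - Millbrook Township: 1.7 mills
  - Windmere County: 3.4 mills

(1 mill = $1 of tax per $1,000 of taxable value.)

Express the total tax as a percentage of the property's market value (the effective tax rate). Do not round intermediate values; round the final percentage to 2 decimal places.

0.38%

Assessed value = $2,240,287 × 0.79 = $1,769,826.73
Taxable value = $1,769,826.73 − $95,000 = $1,674,826.73
Millbrook Township: $1,674,826.73 × 0.0017 = $2,847.205441
Windmere County: $1,674,826.73 × 0.0034 = $5,694.410882
Total tax = $8,541.616323
Effective rate = $8,541.616323 ÷ $2,240,287 = 0.38% of market value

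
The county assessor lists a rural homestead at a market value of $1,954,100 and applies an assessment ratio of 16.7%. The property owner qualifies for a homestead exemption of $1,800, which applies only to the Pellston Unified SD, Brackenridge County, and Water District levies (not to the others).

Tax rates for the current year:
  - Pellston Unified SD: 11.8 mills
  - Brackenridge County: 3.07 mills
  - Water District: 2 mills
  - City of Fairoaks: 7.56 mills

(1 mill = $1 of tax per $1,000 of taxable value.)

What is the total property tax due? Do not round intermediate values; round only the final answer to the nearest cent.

Assessed value = $1,954,100 × 0.167 = $326,334.7
Pellston Unified SD: ($326,334.7 − $1,800) × 0.0118 = $324,534.7 × 0.0118 = $3,829.50946
Brackenridge County: ($326,334.7 − $1,800) × 0.00307 = $324,534.7 × 0.00307 = $996.321529
Water District: ($326,334.7 − $1,800) × 0.002 = $324,534.7 × 0.002 = $649.0694
City of Fairoaks: $326,334.7 × 0.00756 = $2,467.090332
Total = $7,941.990721

$7,941.99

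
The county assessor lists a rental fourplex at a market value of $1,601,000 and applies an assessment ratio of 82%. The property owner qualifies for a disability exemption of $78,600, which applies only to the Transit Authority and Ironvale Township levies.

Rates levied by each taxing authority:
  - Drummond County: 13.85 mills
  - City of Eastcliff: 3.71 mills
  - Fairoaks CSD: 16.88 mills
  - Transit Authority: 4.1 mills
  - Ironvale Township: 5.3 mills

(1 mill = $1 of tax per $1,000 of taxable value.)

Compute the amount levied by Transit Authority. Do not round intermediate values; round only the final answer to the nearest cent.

$5,060.30

Assessed value = $1,601,000 × 0.82 = $1,312,820
Transit Authority taxable value = $1,312,820 − $78,600 = $1,234,220
Transit Authority levy = $1,234,220 × 0.0041 = $5,060.302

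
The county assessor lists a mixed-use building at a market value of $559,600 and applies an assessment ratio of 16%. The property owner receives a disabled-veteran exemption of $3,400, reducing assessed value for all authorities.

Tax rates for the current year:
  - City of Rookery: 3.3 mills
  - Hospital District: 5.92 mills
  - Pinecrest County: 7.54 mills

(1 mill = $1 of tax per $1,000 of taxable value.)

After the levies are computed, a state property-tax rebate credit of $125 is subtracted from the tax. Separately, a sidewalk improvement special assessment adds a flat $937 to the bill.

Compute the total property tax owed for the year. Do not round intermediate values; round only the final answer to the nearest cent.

$2,255.64

Assessed value = $559,600 × 0.16 = $89,536
Taxable value = $89,536 − $3,400 = $86,136
City of Rookery: $86,136 × 0.0033 = $284.2488
Hospital District: $86,136 × 0.00592 = $509.92512
Pinecrest County: $86,136 × 0.00754 = $649.46544
Levies subtotal = $1,443.63936
After credit = $1,443.63936 − $125 = $1,318.63936
Total = $1,318.63936 + $937 = $2,255.63936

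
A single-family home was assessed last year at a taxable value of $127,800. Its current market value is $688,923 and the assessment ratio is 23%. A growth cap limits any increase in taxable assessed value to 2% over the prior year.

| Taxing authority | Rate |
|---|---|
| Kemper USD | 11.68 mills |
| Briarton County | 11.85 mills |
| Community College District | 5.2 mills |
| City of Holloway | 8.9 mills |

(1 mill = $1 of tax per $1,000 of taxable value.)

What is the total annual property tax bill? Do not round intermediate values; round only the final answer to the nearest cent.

$4,905.30

Uncapped assessed value = $688,923 × 0.23 = $158,452.29
Cap limit = $127,800 × 1.02 = $130,356
Taxable assessed value = min($158,452.29, $130,356) = $130,356 (cap binds)
Kemper USD: $130,356 × 0.01168 = $1,522.55808
Briarton County: $130,356 × 0.01185 = $1,544.7186
Community College District: $130,356 × 0.0052 = $677.8512
City of Holloway: $130,356 × 0.0089 = $1,160.1684
Total = $4,905.29628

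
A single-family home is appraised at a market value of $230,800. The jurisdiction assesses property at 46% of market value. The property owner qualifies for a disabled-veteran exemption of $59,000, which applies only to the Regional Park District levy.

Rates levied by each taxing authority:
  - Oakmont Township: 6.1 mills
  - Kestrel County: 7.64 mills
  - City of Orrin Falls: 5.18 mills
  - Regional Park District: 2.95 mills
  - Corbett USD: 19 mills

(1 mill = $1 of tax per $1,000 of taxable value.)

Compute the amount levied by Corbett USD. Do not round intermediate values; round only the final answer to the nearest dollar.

$2,017

Assessed value = $230,800 × 0.46 = $106,168
Corbett USD taxable value = $106,168 (exemption does not apply)
Corbett USD levy = $106,168 × 0.019 = $2,017.192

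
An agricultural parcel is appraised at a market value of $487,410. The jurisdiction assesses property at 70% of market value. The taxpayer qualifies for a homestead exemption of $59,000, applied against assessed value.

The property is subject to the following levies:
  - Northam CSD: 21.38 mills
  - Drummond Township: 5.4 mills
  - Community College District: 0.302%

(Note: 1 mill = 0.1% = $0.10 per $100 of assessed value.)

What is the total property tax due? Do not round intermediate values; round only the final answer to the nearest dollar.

$8,409

Assessed value = $487,410 × 0.7 = $341,187
Taxable value = $341,187 − $59,000 = $282,187
Northam CSD: $282,187 × 0.02138 = $6,033.15806
Drummond Township: $282,187 × 0.0054 = $1,523.8098
Community College District: $282,187 × 0.00302 = $852.20474
Total = $8,409.1726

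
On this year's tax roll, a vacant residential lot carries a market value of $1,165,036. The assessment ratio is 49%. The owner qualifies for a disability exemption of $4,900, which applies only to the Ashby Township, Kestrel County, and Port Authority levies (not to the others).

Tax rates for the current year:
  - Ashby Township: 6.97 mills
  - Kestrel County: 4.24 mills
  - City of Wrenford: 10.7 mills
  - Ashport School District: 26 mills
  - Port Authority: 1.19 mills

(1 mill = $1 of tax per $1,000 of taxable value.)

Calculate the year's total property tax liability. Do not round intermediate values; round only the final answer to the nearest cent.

$27,968.84

Assessed value = $1,165,036 × 0.49 = $570,867.64
Ashby Township: ($570,867.64 − $4,900) × 0.00697 = $565,967.64 × 0.00697 = $3,944.7944508
Kestrel County: ($570,867.64 − $4,900) × 0.00424 = $565,967.64 × 0.00424 = $2,399.7027936
City of Wrenford: $570,867.64 × 0.0107 = $6,108.283748
Ashport School District: $570,867.64 × 0.026 = $14,842.55864
Port Authority: ($570,867.64 − $4,900) × 0.00119 = $565,967.64 × 0.00119 = $673.5014916
Total = $27,968.841124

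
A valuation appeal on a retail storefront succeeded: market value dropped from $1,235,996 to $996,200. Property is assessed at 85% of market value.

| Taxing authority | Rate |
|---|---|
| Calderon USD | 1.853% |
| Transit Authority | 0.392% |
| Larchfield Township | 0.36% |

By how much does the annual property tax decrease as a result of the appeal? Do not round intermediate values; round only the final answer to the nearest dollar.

$5,310

Old assessed value = $1,235,996 × 0.85 = $1,050,596.6
New assessed value = $996,200 × 0.85 = $846,770
Combined rate = 0.01853 + 0.00392 + 0.0036 = 0.02605
Old tax = $1,050,596.6 × 0.02605 = $27,368.04143
New tax = $846,770 × 0.02605 = $22,058.3585
Reduction = $27,368.04143 − $22,058.3585 = $5,309.68293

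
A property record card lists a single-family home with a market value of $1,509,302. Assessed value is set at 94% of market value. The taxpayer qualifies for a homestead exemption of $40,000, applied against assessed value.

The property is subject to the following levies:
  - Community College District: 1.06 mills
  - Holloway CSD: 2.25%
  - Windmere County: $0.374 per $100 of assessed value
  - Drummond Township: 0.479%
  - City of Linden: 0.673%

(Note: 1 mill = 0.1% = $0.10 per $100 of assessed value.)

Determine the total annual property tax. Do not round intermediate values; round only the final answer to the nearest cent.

Assessed value = $1,509,302 × 0.94 = $1,418,743.88
Taxable value = $1,418,743.88 − $40,000 = $1,378,743.88
Community College District: $1,378,743.88 × 0.00106 = $1,461.4685128
Holloway CSD: $1,378,743.88 × 0.0225 = $31,021.7373
Windmere County: $1,378,743.88 × 0.00374 = $5,156.5021112
Drummond Township: $1,378,743.88 × 0.00479 = $6,604.1831852
City of Linden: $1,378,743.88 × 0.00673 = $9,278.9463124
Total = $53,522.8374216

$53,522.84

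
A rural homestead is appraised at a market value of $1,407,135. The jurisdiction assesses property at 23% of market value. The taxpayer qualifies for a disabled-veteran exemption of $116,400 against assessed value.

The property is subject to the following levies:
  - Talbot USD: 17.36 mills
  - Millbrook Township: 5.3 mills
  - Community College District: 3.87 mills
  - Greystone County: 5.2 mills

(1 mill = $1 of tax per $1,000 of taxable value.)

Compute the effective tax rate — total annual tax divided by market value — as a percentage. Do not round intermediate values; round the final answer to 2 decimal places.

Assessed value = $1,407,135 × 0.23 = $323,641.05
Taxable value = $323,641.05 − $116,400 = $207,241.05
Talbot USD: $207,241.05 × 0.01736 = $3,597.704628
Millbrook Township: $207,241.05 × 0.0053 = $1,098.377565
Community College District: $207,241.05 × 0.00387 = $802.0228635
Greystone County: $207,241.05 × 0.0052 = $1,077.65346
Total tax = $6,575.7585165
Effective rate = $6,575.7585165 ÷ $1,407,135 = 0.47% of market value

0.47%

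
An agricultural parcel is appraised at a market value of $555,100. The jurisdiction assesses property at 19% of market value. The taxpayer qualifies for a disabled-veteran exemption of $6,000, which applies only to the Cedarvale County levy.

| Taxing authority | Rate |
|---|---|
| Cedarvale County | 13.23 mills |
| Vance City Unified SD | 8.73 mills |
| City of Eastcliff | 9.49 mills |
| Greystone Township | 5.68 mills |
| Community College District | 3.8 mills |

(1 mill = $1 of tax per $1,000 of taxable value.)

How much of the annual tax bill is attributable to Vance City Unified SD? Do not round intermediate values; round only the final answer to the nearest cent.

Assessed value = $555,100 × 0.19 = $105,469
Vance City Unified SD taxable value = $105,469 (exemption does not apply)
Vance City Unified SD levy = $105,469 × 0.00873 = $920.74437

$920.74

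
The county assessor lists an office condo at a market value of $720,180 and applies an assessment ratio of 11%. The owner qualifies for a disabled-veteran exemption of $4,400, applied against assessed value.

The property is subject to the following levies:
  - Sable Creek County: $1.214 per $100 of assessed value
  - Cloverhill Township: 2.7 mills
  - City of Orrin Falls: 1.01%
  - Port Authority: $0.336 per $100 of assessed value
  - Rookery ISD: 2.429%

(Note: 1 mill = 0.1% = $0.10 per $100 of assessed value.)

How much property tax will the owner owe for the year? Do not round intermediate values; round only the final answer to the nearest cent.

Assessed value = $720,180 × 0.11 = $79,219.8
Taxable value = $79,219.8 − $4,400 = $74,819.8
Sable Creek County: $74,819.8 × 0.01214 = $908.312372
Cloverhill Township: $74,819.8 × 0.0027 = $202.01346
City of Orrin Falls: $74,819.8 × 0.0101 = $755.67998
Port Authority: $74,819.8 × 0.00336 = $251.394528
Rookery ISD: $74,819.8 × 0.02429 = $1,817.372942
Total = $3,934.773282

$3,934.77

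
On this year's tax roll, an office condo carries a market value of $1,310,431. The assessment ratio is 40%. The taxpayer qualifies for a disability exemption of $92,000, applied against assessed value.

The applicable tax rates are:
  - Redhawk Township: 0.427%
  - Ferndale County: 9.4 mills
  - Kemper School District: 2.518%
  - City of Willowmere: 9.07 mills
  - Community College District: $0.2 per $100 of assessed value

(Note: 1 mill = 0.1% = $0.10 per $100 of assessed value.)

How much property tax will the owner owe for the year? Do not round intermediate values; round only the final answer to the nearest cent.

Assessed value = $1,310,431 × 0.4 = $524,172.4
Taxable value = $524,172.4 − $92,000 = $432,172.4
Redhawk Township: $432,172.4 × 0.00427 = $1,845.376148
Ferndale County: $432,172.4 × 0.0094 = $4,062.42056
Kemper School District: $432,172.4 × 0.02518 = $10,882.101032
City of Willowmere: $432,172.4 × 0.00907 = $3,919.803668
Community College District: $432,172.4 × 0.002 = $864.3448
Total = $21,574.046208

$21,574.05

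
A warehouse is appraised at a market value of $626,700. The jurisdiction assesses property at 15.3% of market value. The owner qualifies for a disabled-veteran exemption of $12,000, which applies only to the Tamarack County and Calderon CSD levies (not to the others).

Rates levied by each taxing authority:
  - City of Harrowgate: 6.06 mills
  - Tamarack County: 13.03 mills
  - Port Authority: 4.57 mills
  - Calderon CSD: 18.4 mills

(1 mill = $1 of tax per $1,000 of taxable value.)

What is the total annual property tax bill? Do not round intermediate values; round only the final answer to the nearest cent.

Assessed value = $626,700 × 0.153 = $95,885.1
City of Harrowgate: $95,885.1 × 0.00606 = $581.063706
Tamarack County: ($95,885.1 − $12,000) × 0.01303 = $83,885.1 × 0.01303 = $1,093.022853
Port Authority: $95,885.1 × 0.00457 = $438.194907
Calderon CSD: ($95,885.1 − $12,000) × 0.0184 = $83,885.1 × 0.0184 = $1,543.48584
Total = $3,655.767306

$3,655.77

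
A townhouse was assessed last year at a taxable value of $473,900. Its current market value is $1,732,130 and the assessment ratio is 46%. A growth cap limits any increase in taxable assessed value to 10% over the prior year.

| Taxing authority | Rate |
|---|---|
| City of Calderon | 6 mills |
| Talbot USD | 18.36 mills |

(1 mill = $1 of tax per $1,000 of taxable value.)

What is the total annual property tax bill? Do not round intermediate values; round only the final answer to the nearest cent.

Uncapped assessed value = $1,732,130 × 0.46 = $796,779.8
Cap limit = $473,900 × 1.1 = $521,290
Taxable assessed value = min($796,779.8, $521,290) = $521,290 (cap binds)
City of Calderon: $521,290 × 0.006 = $3,127.74
Talbot USD: $521,290 × 0.01836 = $9,570.8844
Total = $12,698.6244

$12,698.62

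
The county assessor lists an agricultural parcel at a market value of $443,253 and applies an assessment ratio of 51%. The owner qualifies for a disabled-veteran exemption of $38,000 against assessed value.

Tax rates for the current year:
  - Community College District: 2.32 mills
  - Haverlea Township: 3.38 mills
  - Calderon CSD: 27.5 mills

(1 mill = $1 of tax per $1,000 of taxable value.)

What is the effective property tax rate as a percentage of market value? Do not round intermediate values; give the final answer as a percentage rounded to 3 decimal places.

1.409%

Assessed value = $443,253 × 0.51 = $226,059.03
Taxable value = $226,059.03 − $38,000 = $188,059.03
Community College District: $188,059.03 × 0.00232 = $436.2969496
Haverlea Township: $188,059.03 × 0.00338 = $635.6395214
Calderon CSD: $188,059.03 × 0.0275 = $5,171.623325
Total tax = $6,243.559796
Effective rate = $6,243.559796 ÷ $443,253 = 1.409% of market value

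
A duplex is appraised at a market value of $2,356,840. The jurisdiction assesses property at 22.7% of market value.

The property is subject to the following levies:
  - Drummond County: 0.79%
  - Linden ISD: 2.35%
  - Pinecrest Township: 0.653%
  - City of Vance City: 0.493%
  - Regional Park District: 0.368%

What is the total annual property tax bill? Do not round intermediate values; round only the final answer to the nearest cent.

$24,899.02

Assessed value = $2,356,840 × 0.227 = $535,002.68
Drummond County: $535,002.68 × 0.0079 = $4,226.521172
Linden ISD: $535,002.68 × 0.0235 = $12,572.56298
Pinecrest Township: $535,002.68 × 0.00653 = $3,493.5675004
City of Vance City: $535,002.68 × 0.00493 = $2,637.5632124
Regional Park District: $535,002.68 × 0.00368 = $1,968.8098624
Total = $4,226.521172 + $12,572.56298 + $3,493.5675004 + $2,637.5632124 + $1,968.8098624 = $24,899.0247272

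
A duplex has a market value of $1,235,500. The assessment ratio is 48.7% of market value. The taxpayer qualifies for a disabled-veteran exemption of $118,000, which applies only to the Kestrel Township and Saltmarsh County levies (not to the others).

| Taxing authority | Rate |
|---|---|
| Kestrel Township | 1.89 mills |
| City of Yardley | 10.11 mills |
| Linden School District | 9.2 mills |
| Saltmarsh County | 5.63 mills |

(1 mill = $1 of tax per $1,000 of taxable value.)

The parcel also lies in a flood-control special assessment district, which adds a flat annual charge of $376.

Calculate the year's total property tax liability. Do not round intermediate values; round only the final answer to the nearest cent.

$15,631.94

Assessed value = $1,235,500 × 0.487 = $601,688.5
Kestrel Township: ($601,688.5 − $118,000) × 0.00189 = $483,688.5 × 0.00189 = $914.171265
City of Yardley: $601,688.5 × 0.01011 = $6,083.070735
Linden School District: $601,688.5 × 0.0092 = $5,535.5342
Saltmarsh County: ($601,688.5 − $118,000) × 0.00563 = $483,688.5 × 0.00563 = $2,723.166255
Levies subtotal = $15,255.942455
Total = $15,255.942455 + $376 = $15,631.942455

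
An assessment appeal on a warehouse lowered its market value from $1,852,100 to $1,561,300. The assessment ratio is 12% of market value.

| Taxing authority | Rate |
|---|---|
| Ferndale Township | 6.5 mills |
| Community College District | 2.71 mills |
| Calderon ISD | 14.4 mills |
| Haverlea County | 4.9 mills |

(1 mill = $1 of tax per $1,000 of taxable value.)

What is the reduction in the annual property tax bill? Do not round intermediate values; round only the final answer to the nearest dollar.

Old assessed value = $1,852,100 × 0.12 = $222,252
New assessed value = $1,561,300 × 0.12 = $187,356
Combined rate = 0.0065 + 0.00271 + 0.0144 + 0.0049 = 0.02851
Old tax = $222,252 × 0.02851 = $6,336.40452
New tax = $187,356 × 0.02851 = $5,341.51956
Reduction = $6,336.40452 − $5,341.51956 = $994.88496

$995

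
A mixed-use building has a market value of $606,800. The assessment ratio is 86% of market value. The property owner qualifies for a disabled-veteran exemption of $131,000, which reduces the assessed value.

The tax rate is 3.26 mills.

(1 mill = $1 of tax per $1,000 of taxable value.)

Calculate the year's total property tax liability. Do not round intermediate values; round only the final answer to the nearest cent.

Assessed value = $606,800 × 0.86 = $521,848
Taxable value = $521,848 − $131,000 = $390,848
Tax = $390,848 × 0.00326 = $1,274.16448

$1,274.16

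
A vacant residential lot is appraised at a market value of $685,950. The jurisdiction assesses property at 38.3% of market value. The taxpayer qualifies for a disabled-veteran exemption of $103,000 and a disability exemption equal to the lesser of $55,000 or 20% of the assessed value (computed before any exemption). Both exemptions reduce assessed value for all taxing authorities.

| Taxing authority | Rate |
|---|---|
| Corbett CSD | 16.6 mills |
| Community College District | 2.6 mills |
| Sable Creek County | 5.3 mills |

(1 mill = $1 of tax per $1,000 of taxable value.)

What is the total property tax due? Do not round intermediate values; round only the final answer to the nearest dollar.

Assessed value = $685,950 × 0.383 = $262,718.85
Disability exemption = min($55,000, 20% × $262,718.85) = min($55,000, $52,543.77) = $52,543.77 (percentage binds)
Taxable value = $262,718.85 − $103,000 − $52,543.77 = $107,175.08
Corbett CSD: $107,175.08 × 0.0166 = $1,779.106328
Community College District: $107,175.08 × 0.0026 = $278.655208
Sable Creek County: $107,175.08 × 0.0053 = $568.027924
Total = $2,625.78946

$2,626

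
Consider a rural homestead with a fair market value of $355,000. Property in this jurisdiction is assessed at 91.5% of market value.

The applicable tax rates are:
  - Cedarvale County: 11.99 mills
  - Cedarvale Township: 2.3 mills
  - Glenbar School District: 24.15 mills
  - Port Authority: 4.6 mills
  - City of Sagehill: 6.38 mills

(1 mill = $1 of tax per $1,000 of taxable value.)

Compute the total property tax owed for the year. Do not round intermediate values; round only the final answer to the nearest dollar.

Assessed value = $355,000 × 0.915 = $324,825
Cedarvale County: $324,825 × 0.01199 = $3,894.65175
Cedarvale Township: $324,825 × 0.0023 = $747.0975
Glenbar School District: $324,825 × 0.02415 = $7,844.52375
Port Authority: $324,825 × 0.0046 = $1,494.195
City of Sagehill: $324,825 × 0.00638 = $2,072.3835
Total = $3,894.65175 + $747.0975 + $7,844.52375 + $1,494.195 + $2,072.3835 = $16,052.8515

$16,053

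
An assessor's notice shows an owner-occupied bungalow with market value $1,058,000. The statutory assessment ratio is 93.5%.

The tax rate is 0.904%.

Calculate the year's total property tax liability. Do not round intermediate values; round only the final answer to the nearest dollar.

Assessed value = $1,058,000 × 0.935 = $989,230
Tax = $989,230 × 0.00904 = $8,942.6392

$8,943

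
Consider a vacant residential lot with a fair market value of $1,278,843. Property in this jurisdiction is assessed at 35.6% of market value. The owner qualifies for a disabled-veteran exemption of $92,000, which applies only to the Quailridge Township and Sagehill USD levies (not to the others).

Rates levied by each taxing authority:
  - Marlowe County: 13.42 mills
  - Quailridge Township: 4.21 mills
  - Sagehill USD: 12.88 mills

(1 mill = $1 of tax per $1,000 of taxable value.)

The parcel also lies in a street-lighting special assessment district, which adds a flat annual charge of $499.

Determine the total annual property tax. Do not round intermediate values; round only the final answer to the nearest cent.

$12,816.95

Assessed value = $1,278,843 × 0.356 = $455,268.108
Marlowe County: $455,268.108 × 0.01342 = $6,109.69800936
Quailridge Township: ($455,268.108 − $92,000) × 0.00421 = $363,268.108 × 0.00421 = $1,529.35873468
Sagehill USD: ($455,268.108 − $92,000) × 0.01288 = $363,268.108 × 0.01288 = $4,678.89323104
Levies subtotal = $12,317.94997508
Total = $12,317.94997508 + $499 = $12,816.94997508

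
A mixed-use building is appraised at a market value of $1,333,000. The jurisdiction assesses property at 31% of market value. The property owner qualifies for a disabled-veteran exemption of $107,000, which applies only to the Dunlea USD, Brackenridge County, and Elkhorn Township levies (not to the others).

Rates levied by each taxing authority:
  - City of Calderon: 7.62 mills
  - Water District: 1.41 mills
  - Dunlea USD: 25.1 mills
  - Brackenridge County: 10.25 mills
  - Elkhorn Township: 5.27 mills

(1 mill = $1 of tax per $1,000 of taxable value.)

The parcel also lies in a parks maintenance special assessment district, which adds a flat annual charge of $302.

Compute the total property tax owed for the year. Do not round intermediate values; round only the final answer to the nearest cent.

Assessed value = $1,333,000 × 0.31 = $413,230
City of Calderon: $413,230 × 0.00762 = $3,148.8126
Water District: $413,230 × 0.00141 = $582.6543
Dunlea USD: ($413,230 − $107,000) × 0.0251 = $306,230 × 0.0251 = $7,686.373
Brackenridge County: ($413,230 − $107,000) × 0.01025 = $306,230 × 0.01025 = $3,138.8575
Elkhorn Township: ($413,230 − $107,000) × 0.00527 = $306,230 × 0.00527 = $1,613.8321
Levies subtotal = $16,170.5295
Total = $16,170.5295 + $302 = $16,472.5295

$16,472.53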